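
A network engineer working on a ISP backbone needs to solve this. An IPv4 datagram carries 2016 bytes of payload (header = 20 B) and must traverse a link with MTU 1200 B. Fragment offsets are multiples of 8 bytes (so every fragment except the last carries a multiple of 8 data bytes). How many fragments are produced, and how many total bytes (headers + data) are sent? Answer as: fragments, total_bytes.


Max data per non-final fragment = floor((MTU - header)/8)*8 = floor((1200 - 20)/8)*8 = floor(1180/8)*8 = 1176 B
Final fragment needs no 8-byte alignment: it can carry up to MTU - header = 1180 B
Non-final fragments needed = ceil((payload - 1180) / 1176) = ceil(836/1176) = ceil(0.7109) = 1
Number of fragments = 1 + 1 = 2
Fragment sizes (data): 1 * 1176 B + 840 B (last, 840 <= 1180 OK)
Total bytes sent = payload + n_frags * header = 2016 + 2*20 = 2016 + 40 = 2056 B

2, 2056


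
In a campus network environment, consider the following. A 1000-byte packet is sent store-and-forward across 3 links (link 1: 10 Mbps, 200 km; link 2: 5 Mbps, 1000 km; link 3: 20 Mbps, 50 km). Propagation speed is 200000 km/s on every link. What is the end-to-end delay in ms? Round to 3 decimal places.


Packet = 1000 bytes = 8000 bits. Store-and-forward: sum (t_trans + t_prop) per link.
Link 1: t_trans = 8000/(10*10^6) s = 0.8000 ms; t_prop = 200/200000 s = 1.0000 ms; subtotal = 1.8000 ms
Link 2: t_trans = 8000/(5*10^6) s = 1.6000 ms; t_prop = 1000/200000 s = 5.0000 ms; subtotal = 6.6000 ms
Link 3: t_trans = 8000/(20*10^6) s = 0.4000 ms; t_prop = 50/200000 s = 0.2500 ms; subtotal = 0.6500 ms
End-to-end = 1.8000 + 6.6000 + 0.6500 = 9.0500 ms -> 9.050 ms (3 dp)

9.050


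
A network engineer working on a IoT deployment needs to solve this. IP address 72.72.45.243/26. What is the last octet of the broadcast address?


Given: IP = 72.72.45.243, prefix = /26
Host bits = 32 - 26 = 6
Network last octet = 243 AND mask = 192
Host part size = 2^6 - 1 = 63
Broadcast last octet = 192 OR 63 = 255

255


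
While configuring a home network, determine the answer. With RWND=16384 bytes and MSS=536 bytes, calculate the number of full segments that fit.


Given: RWND = 16384 bytes, MSS = 536 bytes
Full segments = floor(RWND / MSS)
Full segments = floor(16384 / 536)
Full segments = floor(30.5672) = 30

30


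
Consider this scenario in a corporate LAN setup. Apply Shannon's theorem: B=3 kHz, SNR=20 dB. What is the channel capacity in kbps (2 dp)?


Given: B = 3 kHz, SNR = 20 dB
SNR linear = 10^(20/10) = 100
1 + SNR = 101
log2(101) = 6.6582114828
C = 3 * 1000 * 6.6582114828 = 19974.6344 bps
C = 19.974634 kbps -> 19.97 kbps (2 dp)

19.97


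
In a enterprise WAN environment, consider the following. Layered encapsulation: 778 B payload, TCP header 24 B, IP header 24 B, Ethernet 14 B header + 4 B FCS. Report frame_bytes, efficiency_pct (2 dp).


TCP segment = 778 + 24 = 802 B
IP packet = 802 + 24 = 826 B
Ethernet frame = 826 + 14 + 4 = 844 B
Efficiency = app / frame = 778 / 844 = 0.921801 = 92.1801% -> 92.18% (2 dp)

844, 92.18


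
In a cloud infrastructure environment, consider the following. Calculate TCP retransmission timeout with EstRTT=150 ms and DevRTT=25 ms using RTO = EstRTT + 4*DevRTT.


Given: EstRTT = 150 ms, DevRTT = 25 ms
Timeout = EstRTT + 4 * DevRTT
4 * DevRTT = 4 * 25 = 100
Timeout = 150 + 100 = 250 ms

250


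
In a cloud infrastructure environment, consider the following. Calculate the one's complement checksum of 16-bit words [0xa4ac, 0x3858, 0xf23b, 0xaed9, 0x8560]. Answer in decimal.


Given words: [0xa4ac, 0x3858, 0xf23b, 0xaed9, 0x8560]
Step 1: Sum all words
Raw sum = 42156 + 14424 + 62011 + 44761 + 34144 = 197496
Step 2: Fold carry: (888 + 3) = 891
One's complement = ~891 & 0xFFFF = 64644

64644


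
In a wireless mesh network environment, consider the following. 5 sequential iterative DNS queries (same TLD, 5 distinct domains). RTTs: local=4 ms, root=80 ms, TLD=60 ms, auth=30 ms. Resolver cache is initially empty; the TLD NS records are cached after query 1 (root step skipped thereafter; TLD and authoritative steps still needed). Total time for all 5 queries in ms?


Lookup 1 (cold cache): local + root + TLD + auth = 4 + 80 + 60 + 30 = 174 ms
Lookups 2..5 (TLD NS cached -> skip root; new domain -> still ask TLD and auth): local + TLD + auth = 4 + 60 + 30 = 94 ms each
Remaining 4 lookups: 4 * 94 = 376 ms
Total = 174 + 376 = 550 ms

550


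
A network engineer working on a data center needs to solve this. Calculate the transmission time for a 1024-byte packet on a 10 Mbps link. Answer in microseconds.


Given: packet = 1024 bytes, bandwidth = 10 Mbps
Packet in bits = 1024 * 8 = 8192 bits
Bandwidth = 10 * 10^6 = 10000000 bps
Time = 8192 / 10000000 seconds
Time in us = 8192 * 10^6 / 10000000 = 819.2

819.2


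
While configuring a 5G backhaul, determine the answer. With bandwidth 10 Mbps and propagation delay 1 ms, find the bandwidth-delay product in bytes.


Given: bandwidth = 10 Mbps, delay = 1 ms
BDP in bits = 10 * 10^6 * 1 / 1000
BDP in bits = 10000
BDP in bytes = 10000 / 8 = 1250

1250


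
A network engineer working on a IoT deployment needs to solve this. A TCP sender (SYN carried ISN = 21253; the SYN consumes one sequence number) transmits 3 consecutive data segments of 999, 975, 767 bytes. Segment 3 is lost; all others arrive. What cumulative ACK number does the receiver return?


SYN uses sequence number 21253; first data byte = ISN + 1 = 21254.
Segment 1: SEQ = 21254, len = 999 B, covers [21254, 22252]
Segment 2: SEQ = 22253, len = 975 B, covers [22253, 23227]
Segment 3: SEQ = 23228, len = 767 B, covers [23228, 23994] [LOST]
In-order data received: bytes [21254, 23227] (segments 1..2).
Segment 3 missing -> gap begins at byte 23228.
Cumulative ACK = next expected in-order byte = 21254 + 999 + 975 = 23228

23228


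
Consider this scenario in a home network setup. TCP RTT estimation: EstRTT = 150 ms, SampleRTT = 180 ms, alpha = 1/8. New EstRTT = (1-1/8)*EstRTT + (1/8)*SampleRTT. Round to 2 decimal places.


Given: EstRTT = 150 ms, SampleRTT = 180 ms, alpha = 1/8
New EstRTT = (1 - alpha) * EstRTT + alpha * SampleRTT
(7/8) * 150 = 131.25
(1/8) * 180 = 22.5
New EstRTT = 131.25 + 22.5 = 153.75 ms -> 153.75 ms (2 dp)

153.75


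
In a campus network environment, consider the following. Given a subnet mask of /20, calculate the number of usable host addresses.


Given: subnet mask /20
Host bits = 32 - 20 = 12
Total addresses = 2^12 = 4096
Usable hosts = 4096 - 2 (network + broadcast) = 4094

4094


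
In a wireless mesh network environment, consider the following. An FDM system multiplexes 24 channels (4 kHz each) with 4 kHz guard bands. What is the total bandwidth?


Given: 24 channels, 4 kHz each, guard = 4 kHz
Channel bandwidth = 24 * 4 = 96 kHz
Guard bands = 23 gaps * 4 kHz = 92 kHz
Total = 96 + 92 = 188 kHz

188


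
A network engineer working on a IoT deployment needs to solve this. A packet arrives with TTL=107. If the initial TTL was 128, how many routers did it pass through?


Given: initial TTL = 128, received TTL = 107
Hops = initial TTL - received TTL
Hops = 128 - 107 = 21

21


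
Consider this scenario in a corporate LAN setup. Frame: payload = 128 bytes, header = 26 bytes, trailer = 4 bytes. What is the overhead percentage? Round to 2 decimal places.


Given: payload = 128 B, header = 26 B, trailer = 4 B
Overhead bytes = header + trailer = 26 + 4 = 30
Total frame = payload + overhead = 128 + 30 = 158
Overhead % = 30 / 158 * 100 = 18.9873% -> 18.99% (2 dp)

18.99


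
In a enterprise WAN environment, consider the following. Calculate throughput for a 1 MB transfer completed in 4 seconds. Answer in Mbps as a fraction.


Given: file = 1 MB, time = 4 s
File in Mb = 1 * 8 = 8 Mb
Throughput = 8 / 4 Mbps
Throughput = 2 Mbps

2


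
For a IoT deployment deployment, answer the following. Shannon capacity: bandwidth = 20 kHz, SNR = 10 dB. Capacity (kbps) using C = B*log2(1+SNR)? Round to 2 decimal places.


Given: B = 20 kHz, SNR = 10 dB
SNR linear = 10^(10/10) = 10
1 + SNR = 11
log2(11) = 3.4594316186
C = 20 * 1000 * 3.4594316186 = 69188.6324 bps
C = 69.188632 kbps -> 69.19 kbps (2 dp)

69.19


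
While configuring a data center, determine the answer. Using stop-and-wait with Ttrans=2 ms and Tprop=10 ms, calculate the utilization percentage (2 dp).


Given: Ttrans = 2 ms, Tprop = 10 ms
RTT = 2 * Tprop = 2 * 10 = 20 ms
U = Ttrans / (Ttrans + RTT)
U = 2 / (2 + 20)
U = 2 / 22 = 0.090909
U% = 9.09%

9.09


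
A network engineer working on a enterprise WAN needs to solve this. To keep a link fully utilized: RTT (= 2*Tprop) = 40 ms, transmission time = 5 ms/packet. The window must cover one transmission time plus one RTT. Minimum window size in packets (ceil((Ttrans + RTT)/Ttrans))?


Given: Ttrans = 5 ms, RTT = 40 ms (= 2 * Tprop, Tprop = 20 ms)
Time until first ACK returns = Ttrans + RTT = 5 + 40 = 45 ms
Need W * Ttrans >= Ttrans + RTT  ->  W >= (Ttrans + RTT) / Ttrans
(Ttrans + RTT) / Ttrans = 45 / 5 = 9
W_min = ceil(9) = 9

9


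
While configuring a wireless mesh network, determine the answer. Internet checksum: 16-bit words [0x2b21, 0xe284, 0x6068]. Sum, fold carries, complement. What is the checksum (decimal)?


Given words: [0x2b21, 0xe284, 0x6068]
Step 1: Sum all words
Raw sum = 11041 + 57988 + 24680 = 93709
Step 2: Fold carry: (28173 + 1) = 28174
One's complement = ~28174 & 0xFFFF = 37361

37361


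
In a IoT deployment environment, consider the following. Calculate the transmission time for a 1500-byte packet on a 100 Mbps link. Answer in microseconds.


Given: packet = 1500 bytes, bandwidth = 100 Mbps
Packet in bits = 1500 * 8 = 12000 bits
Bandwidth = 100 * 10^6 = 100000000 bps
Time = 12000 / 100000000 seconds
Time in us = 12000 * 10^6 / 100000000 = 120

120


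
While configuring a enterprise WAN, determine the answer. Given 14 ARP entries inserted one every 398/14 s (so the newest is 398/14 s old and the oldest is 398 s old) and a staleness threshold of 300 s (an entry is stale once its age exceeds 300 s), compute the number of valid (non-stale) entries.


Ages are k * 398/14 s for k = 1..14 (spacing = 28.4286 s).
Entry k is valid iff k * 398/14 <= 300 iff k <= 14 * 300 / 398 = 10.5528
n_valid = floor(10.5528) = 10
(n_stale = 14 - 10 = 4)

10


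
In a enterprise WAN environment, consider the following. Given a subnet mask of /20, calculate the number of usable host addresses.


Given: subnet mask /20
Host bits = 32 - 20 = 12
Total addresses = 2^12 = 4096
Usable hosts = 4096 - 2 (network + broadcast) = 4094

4094


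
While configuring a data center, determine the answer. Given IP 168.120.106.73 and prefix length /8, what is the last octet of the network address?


Given: IP = 168.120.106.73, prefix = /8
Subnet mask = 255.0.0.0
Last octet of IP: 73
Last octet of mask: 0
Network last octet = 73 AND 0 = 0

0


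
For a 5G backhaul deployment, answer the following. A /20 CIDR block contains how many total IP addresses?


Given: CIDR prefix /20
Host bits = 32 - 20 = 12
Total addresses = 2^12 = 4096

4096


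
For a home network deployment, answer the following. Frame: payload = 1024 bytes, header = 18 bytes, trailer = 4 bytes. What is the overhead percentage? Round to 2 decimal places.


Given: payload = 1024 B, header = 18 B, trailer = 4 B
Overhead bytes = header + trailer = 18 + 4 = 22
Total frame = payload + overhead = 1024 + 22 = 1046
Overhead % = 22 / 1046 * 100 = 2.1033% -> 2.10% (2 dp)

2.10


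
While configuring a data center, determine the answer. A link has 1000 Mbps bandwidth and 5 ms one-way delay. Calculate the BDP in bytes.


Given: bandwidth = 1000 Mbps, delay = 5 ms
BDP in bits = 1000 * 10^6 * 5 / 1000
BDP in bits = 5000000
BDP in bytes = 5000000 / 8 = 625000

625000


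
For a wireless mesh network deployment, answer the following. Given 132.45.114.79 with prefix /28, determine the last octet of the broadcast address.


Given: IP = 132.45.114.79, prefix = /28
Host bits = 32 - 28 = 4
Network last octet = 79 AND mask = 64
Host part size = 2^4 - 1 = 15
Broadcast last octet = 64 OR 15 = 79

79


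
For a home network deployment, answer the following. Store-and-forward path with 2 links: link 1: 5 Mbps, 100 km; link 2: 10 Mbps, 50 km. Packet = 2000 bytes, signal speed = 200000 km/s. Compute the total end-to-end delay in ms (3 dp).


Packet = 2000 bytes = 16000 bits. Store-and-forward: sum (t_trans + t_prop) per link.
Link 1: t_trans = 16000/(5*10^6) s = 3.2000 ms; t_prop = 100/200000 s = 0.5000 ms; subtotal = 3.7000 ms
Link 2: t_trans = 16000/(10*10^6) s = 1.6000 ms; t_prop = 50/200000 s = 0.2500 ms; subtotal = 1.8500 ms
End-to-end = 3.7000 + 1.8500 = 5.5500 ms -> 5.550 ms (3 dp)

5.550


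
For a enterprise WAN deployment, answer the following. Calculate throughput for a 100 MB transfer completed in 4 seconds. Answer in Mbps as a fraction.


Given: file = 100 MB, time = 4 s
File in Mb = 100 * 8 = 800 Mb
Throughput = 800 / 4 Mbps
Throughput = 200 Mbps

200


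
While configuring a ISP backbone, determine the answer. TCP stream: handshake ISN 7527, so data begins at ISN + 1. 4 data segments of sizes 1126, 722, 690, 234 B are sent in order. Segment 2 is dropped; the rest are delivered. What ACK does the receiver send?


SYN uses sequence number 7527; first data byte = ISN + 1 = 7528.
Segment 1: SEQ = 7528, len = 1126 B, covers [7528, 8653]
Segment 2: SEQ = 8654, len = 722 B, covers [8654, 9375] [LOST]
Segment 3: SEQ = 9376, len = 690 B, covers [9376, 10065]
Segment 4: SEQ = 10066, len = 234 B, covers [10066, 10299]
In-order data received: bytes [7528, 8653] (segments 1..1).
Segment 2 missing -> gap begins at byte 8654; later segments buffered out of order.
Cumulative ACK = next expected in-order byte = 7528 + 1126 = 8654

8654


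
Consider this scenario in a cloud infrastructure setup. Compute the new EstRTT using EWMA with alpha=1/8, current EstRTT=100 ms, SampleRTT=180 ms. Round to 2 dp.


Given: EstRTT = 100 ms, SampleRTT = 180 ms, alpha = 1/8
New EstRTT = (1 - alpha) * EstRTT + alpha * SampleRTT
(7/8) * 100 = 87.5
(1/8) * 180 = 22.5
New EstRTT = 87.5 + 22.5 = 110 ms -> 110.00 ms (2 dp)

110.00


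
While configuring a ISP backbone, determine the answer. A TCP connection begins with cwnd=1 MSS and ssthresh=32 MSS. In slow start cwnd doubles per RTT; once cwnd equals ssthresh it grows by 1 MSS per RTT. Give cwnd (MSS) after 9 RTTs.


RTT 0: cwnd = 1 MSS (initial)
RTT 1: cwnd = 2 MSS (slow start, doubled)
RTT 2: cwnd = 4 MSS (slow start, doubled)
RTT 3: cwnd = 8 MSS (slow start, doubled)
RTT 4: cwnd = 16 MSS (slow start, doubled)
RTT 5: cwnd = 32 MSS (slow start, doubled)
RTT 6: cwnd = 33 MSS (congestion avoidance, +1)
RTT 7: cwnd = 34 MSS (congestion avoidance, +1)
RTT 8: cwnd = 35 MSS (congestion avoidance, +1)
RTT 9: cwnd = 36 MSS (congestion avoidance, +1)

36


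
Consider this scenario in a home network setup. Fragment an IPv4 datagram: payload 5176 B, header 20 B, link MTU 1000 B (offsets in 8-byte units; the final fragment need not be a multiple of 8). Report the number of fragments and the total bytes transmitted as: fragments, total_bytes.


Max data per non-final fragment = floor((MTU - header)/8)*8 = floor((1000 - 20)/8)*8 = floor(980/8)*8 = 976 B
Final fragment needs no 8-byte alignment: it can carry up to MTU - header = 980 B
Non-final fragments needed = ceil((payload - 980) / 976) = ceil(4196/976) = ceil(4.2992) = 5
Number of fragments = 5 + 1 = 6
Fragment sizes (data): 5 * 976 B + 296 B (last, 296 <= 980 OK)
Total bytes sent = payload + n_frags * header = 5176 + 6*20 = 5176 + 120 = 5296 B

6, 5296


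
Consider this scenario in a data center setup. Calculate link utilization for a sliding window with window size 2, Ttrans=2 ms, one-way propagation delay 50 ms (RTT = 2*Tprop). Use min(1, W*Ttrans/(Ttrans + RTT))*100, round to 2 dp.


Given: W = 2, Ttrans = 2 ms, RTT = 100 ms (= 2 * Tprop, Tprop = 50 ms)
Cycle time = Ttrans + RTT = 2 + 100 = 102 ms (first packet sent until its ACK returns)
W * Ttrans = 2 * 2 = 4 ms of sending per cycle
W * Ttrans / (Ttrans + RTT) = 4 / 102 = 0.039216
U = min(1, 0.039216) = 0.039216
U% = 3.92%

3.92


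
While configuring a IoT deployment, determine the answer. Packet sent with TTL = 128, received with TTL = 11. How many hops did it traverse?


Given: initial TTL = 128, received TTL = 11
Hops = initial TTL - received TTL
Hops = 128 - 11 = 117

117


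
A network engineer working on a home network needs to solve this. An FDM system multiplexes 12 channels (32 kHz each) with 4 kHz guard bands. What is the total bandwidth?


Given: 12 channels, 32 kHz each, guard = 4 kHz
Channel bandwidth = 12 * 32 = 384 kHz
Guard bands = 11 gaps * 4 kHz = 44 kHz
Total = 384 + 44 = 428 kHz

428


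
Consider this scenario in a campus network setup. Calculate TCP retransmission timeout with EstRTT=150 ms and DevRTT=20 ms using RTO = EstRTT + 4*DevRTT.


Given: EstRTT = 150 ms, DevRTT = 20 ms
Timeout = EstRTT + 4 * DevRTT
4 * DevRTT = 4 * 20 = 80
Timeout = 150 + 80 = 230 ms

230


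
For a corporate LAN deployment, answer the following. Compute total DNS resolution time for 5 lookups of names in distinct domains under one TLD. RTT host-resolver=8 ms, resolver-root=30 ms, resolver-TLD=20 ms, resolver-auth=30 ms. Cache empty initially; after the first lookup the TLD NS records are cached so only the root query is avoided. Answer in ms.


Lookup 1 (cold cache): local + root + TLD + auth = 8 + 30 + 20 + 30 = 88 ms
Lookups 2..5 (TLD NS cached -> skip root; new domain -> still ask TLD and auth): local + TLD + auth = 8 + 20 + 30 = 58 ms each
Remaining 4 lookups: 4 * 58 = 232 ms
Total = 88 + 232 = 320 ms

320


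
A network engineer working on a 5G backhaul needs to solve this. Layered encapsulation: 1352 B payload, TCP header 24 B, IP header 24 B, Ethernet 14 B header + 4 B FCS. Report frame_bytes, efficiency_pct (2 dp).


TCP segment = 1352 + 24 = 1376 B
IP packet = 1376 + 24 = 1400 B
Ethernet frame = 1400 + 14 + 4 = 1418 B
Efficiency = app / frame = 1352 / 1418 = 0.953456 = 95.3456% -> 95.35% (2 dp)

1418, 95.35


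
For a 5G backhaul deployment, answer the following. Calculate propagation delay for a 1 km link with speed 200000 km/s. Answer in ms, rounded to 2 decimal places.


Given: distance = 1 km, speed = 200000 km/s
Delay = distance / speed = 1 / 200000 seconds
Delay in ms = 1 * 1000 / 200000
Delay = 0.0050 ms
Rounded to 2 dp = 0.01 ms

0.01


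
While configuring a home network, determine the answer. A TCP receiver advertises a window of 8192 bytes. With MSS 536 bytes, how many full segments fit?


Given: RWND = 8192 bytes, MSS = 536 bytes
Full segments = floor(RWND / MSS)
Full segments = floor(8192 / 536)
Full segments = floor(15.2836) = 15

15


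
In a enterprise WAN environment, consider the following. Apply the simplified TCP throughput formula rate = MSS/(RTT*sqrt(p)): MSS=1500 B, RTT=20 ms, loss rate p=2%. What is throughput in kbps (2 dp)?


Given: MSS = 1500 bytes, RTT = 20 ms, loss = 2%
RTT in seconds = 20 / 1000 = 0.02
Loss rate = 2% = 0.02
sqrt(loss) = sqrt(0.02) = 0.141421356237
Throughput (bytes/s) = 1500 / (0.02 * 0.141421356237) = 530330.0859
Throughput (kbps) = 530330.0859 * 8 / 1000 = 4242.640687 -> 4242.64 kbps (2 dp)

4242.64


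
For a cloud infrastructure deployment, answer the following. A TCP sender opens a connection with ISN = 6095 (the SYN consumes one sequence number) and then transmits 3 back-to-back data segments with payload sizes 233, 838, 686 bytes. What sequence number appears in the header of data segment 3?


The SYN occupies sequence number ISN = 6095, so the first data byte is ISN + 1 = 6096.
SEQ of data segment i = (ISN + 1) + sum of payload sizes of segments 1..i-1.
Segment 1: SEQ = 6096, payload = 233 bytes
Segment 2: SEQ = 6329, payload = 838 bytes
Segment 3: SEQ = 7167, payload = 686 bytes
SEQ of segment 3 = 6096 + 233 + 838 = 7167

7167


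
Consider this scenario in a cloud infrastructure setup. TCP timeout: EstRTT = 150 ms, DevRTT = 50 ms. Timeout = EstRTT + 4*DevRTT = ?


Given: EstRTT = 150 ms, DevRTT = 50 ms
Timeout = EstRTT + 4 * DevRTT
4 * DevRTT = 4 * 50 = 200
Timeout = 150 + 200 = 350 ms

350


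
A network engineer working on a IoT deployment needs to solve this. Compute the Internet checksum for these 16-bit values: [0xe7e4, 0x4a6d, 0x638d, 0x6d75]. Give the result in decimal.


Given words: [0xe7e4, 0x4a6d, 0x638d, 0x6d75]
Step 1: Sum all words
Raw sum = 59364 + 19053 + 25485 + 28021 = 131923
Step 2: Fold carry: (851 + 2) = 853
One's complement = ~853 & 0xFFFF = 64682

64682


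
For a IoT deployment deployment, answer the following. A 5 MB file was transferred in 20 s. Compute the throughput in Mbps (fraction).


Given: file = 5 MB, time = 20 s
File in Mb = 5 * 8 = 40 Mb
Throughput = 40 / 20 Mbps
Throughput = 2 Mbps

2


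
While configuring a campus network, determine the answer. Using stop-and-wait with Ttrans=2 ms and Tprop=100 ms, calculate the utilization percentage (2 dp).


Given: Ttrans = 2 ms, Tprop = 100 ms
RTT = 2 * Tprop = 2 * 100 = 200 ms
U = Ttrans / (Ttrans + RTT)
U = 2 / (2 + 200)
U = 2 / 202 = 0.009901
U% = 0.99%

0.99


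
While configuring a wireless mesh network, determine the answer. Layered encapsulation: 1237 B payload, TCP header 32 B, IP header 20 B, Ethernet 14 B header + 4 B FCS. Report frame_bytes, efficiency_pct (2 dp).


TCP segment = 1237 + 32 = 1269 B
IP packet = 1269 + 20 = 1289 B
Ethernet frame = 1289 + 14 + 4 = 1307 B
Efficiency = app / frame = 1237 / 1307 = 0.946442 = 94.6442% -> 94.64% (2 dp)

1307, 94.64


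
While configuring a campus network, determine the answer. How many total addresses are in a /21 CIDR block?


Given: CIDR prefix /21
Host bits = 32 - 21 = 11
Total addresses = 2^11 = 2048

2048


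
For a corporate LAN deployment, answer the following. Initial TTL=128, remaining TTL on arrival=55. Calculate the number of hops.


Given: initial TTL = 128, received TTL = 55
Hops = initial TTL - received TTL
Hops = 128 - 55 = 73

73


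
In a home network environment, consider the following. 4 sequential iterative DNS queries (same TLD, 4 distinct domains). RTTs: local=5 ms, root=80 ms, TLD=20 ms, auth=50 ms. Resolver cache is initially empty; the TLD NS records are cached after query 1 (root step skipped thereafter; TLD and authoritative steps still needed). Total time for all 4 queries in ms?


Lookup 1 (cold cache): local + root + TLD + auth = 5 + 80 + 20 + 50 = 155 ms
Lookups 2..4 (TLD NS cached -> skip root; new domain -> still ask TLD and auth): local + TLD + auth = 5 + 20 + 50 = 75 ms each
Remaining 3 lookups: 3 * 75 = 225 ms
Total = 155 + 225 = 380 ms

380


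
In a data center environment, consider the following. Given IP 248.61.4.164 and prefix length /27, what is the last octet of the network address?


Given: IP = 248.61.4.164, prefix = /27
Subnet mask = 255.255.255.224
Last octet of IP: 164
Last octet of mask: 224
Network last octet = 164 AND 224 = 160

160


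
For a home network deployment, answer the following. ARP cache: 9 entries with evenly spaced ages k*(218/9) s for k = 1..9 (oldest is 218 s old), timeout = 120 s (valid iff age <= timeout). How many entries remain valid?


Ages are k * 218/9 s for k = 1..9 (spacing = 24.2222 s).
Entry k is valid iff k * 218/9 <= 120 iff k <= 9 * 120 / 218 = 4.9541
n_valid = floor(4.9541) = 4
(n_stale = 9 - 4 = 5)

4


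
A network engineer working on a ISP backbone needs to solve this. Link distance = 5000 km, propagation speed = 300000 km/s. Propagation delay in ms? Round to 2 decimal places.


Given: distance = 5000 km, speed = 300000 km/s
Delay = distance / speed = 5000 / 300000 seconds
Delay in ms = 5000 * 1000 / 300000
Delay = 16.6667 ms
Rounded to 2 dp = 16.67 ms

16.67


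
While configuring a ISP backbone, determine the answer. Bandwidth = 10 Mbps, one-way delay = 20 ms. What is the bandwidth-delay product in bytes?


Given: bandwidth = 10 Mbps, delay = 20 ms
BDP in bits = 10 * 10^6 * 20 / 1000
BDP in bits = 200000
BDP in bytes = 200000 / 8 = 25000

25000


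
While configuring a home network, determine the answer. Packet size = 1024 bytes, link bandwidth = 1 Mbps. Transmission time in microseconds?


Given: packet = 1024 bytes, bandwidth = 1 Mbps
Packet in bits = 1024 * 8 = 8192 bits
Bandwidth = 1 * 10^6 = 1000000 bps
Time = 8192 / 1000000 seconds
Time in us = 8192 * 10^6 / 1000000 = 8192

8192


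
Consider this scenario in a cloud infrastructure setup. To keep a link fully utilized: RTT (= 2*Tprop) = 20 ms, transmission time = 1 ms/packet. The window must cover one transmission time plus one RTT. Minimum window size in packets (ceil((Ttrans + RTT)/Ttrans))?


Given: Ttrans = 1 ms, RTT = 20 ms (= 2 * Tprop, Tprop = 10 ms)
Time until first ACK returns = Ttrans + RTT = 1 + 20 = 21 ms
Need W * Ttrans >= Ttrans + RTT  ->  W >= (Ttrans + RTT) / Ttrans
(Ttrans + RTT) / Ttrans = 21 / 1 = 21
W_min = ceil(21) = 21

21


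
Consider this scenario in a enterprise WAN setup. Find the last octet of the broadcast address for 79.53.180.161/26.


Given: IP = 79.53.180.161, prefix = /26
Host bits = 32 - 26 = 6
Network last octet = 161 AND mask = 128
Host part size = 2^6 - 1 = 63
Broadcast last octet = 128 OR 63 = 191

191


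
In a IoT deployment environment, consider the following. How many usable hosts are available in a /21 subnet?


Given: subnet mask /21
Host bits = 32 - 21 = 11
Total addresses = 2^11 = 2048
Usable hosts = 2048 - 2 (network + broadcast) = 2046

2046


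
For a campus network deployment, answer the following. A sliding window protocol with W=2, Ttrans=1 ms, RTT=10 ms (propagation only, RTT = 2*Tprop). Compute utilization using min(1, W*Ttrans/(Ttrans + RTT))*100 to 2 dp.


Given: W = 2, Ttrans = 1 ms, RTT = 10 ms (= 2 * Tprop, Tprop = 5 ms)
Cycle time = Ttrans + RTT = 1 + 10 = 11 ms (first packet sent until its ACK returns)
W * Ttrans = 2 * 1 = 2 ms of sending per cycle
W * Ttrans / (Ttrans + RTT) = 2 / 11 = 0.181818
U = min(1, 0.181818) = 0.181818
U% = 18.18%

18.18


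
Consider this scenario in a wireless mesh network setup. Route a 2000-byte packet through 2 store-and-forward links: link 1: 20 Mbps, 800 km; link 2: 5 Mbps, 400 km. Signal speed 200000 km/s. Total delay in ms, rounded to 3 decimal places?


Packet = 2000 bytes = 16000 bits. Store-and-forward: sum (t_trans + t_prop) per link.
Link 1: t_trans = 16000/(20*10^6) s = 0.8000 ms; t_prop = 800/200000 s = 4.0000 ms; subtotal = 4.8000 ms
Link 2: t_trans = 16000/(5*10^6) s = 3.2000 ms; t_prop = 400/200000 s = 2.0000 ms; subtotal = 5.2000 ms
End-to-end = 4.8000 + 5.2000 = 10.0000 ms -> 10.000 ms (3 dp)

10.000


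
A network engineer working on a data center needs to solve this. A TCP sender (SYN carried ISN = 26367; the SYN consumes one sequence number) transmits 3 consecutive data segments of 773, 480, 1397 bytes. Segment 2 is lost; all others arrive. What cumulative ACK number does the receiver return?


SYN uses sequence number 26367; first data byte = ISN + 1 = 26368.
Segment 1: SEQ = 26368, len = 773 B, covers [26368, 27140]
Segment 2: SEQ = 27141, len = 480 B, covers [27141, 27620] [LOST]
Segment 3: SEQ = 27621, len = 1397 B, covers [27621, 29017]
In-order data received: bytes [26368, 27140] (segments 1..1).
Segment 2 missing -> gap begins at byte 27141; later segments buffered out of order.
Cumulative ACK = next expected in-order byte = 26368 + 773 = 27141

27141


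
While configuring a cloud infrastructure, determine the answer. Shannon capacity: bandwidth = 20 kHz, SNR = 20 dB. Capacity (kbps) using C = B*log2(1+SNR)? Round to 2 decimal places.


Given: B = 20 kHz, SNR = 20 dB
SNR linear = 10^(20/10) = 100
1 + SNR = 101
log2(101) = 6.6582114828
C = 20 * 1000 * 6.6582114828 = 133164.2297 bps
C = 133.164230 kbps -> 133.16 kbps (2 dp)

133.16


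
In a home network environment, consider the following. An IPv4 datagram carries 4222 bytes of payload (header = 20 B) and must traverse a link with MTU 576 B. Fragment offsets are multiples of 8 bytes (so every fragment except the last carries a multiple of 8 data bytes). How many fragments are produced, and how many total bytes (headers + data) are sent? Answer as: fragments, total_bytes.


Max data per non-final fragment = floor((MTU - header)/8)*8 = floor((576 - 20)/8)*8 = floor(556/8)*8 = 552 B
Final fragment needs no 8-byte alignment: it can carry up to MTU - header = 556 B
Non-final fragments needed = ceil((payload - 556) / 552) = ceil(3666/552) = ceil(6.6413) = 7
Number of fragments = 7 + 1 = 8
Fragment sizes (data): 7 * 552 B + 358 B (last, 358 <= 556 OK)
Total bytes sent = payload + n_frags * header = 4222 + 8*20 = 4222 + 160 = 4382 B

8, 4382


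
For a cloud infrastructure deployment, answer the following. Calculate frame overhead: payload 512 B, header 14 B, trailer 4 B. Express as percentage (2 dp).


Given: payload = 512 B, header = 14 B, trailer = 4 B
Overhead bytes = header + trailer = 14 + 4 = 18
Total frame = payload + overhead = 512 + 18 = 530
Overhead % = 18 / 530 * 100 = 3.3962% -> 3.40% (2 dp)

3.40


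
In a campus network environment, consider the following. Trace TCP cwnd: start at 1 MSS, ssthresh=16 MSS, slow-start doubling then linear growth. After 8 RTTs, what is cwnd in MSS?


RTT 0: cwnd = 1 MSS (initial)
RTT 1: cwnd = 2 MSS (slow start, doubled)
RTT 2: cwnd = 4 MSS (slow start, doubled)
RTT 3: cwnd = 8 MSS (slow start, doubled)
RTT 4: cwnd = 16 MSS (slow start, doubled)
RTT 5: cwnd = 17 MSS (congestion avoidance, +1)
RTT 6: cwnd = 18 MSS (congestion avoidance, +1)
RTT 7: cwnd = 19 MSS (congestion avoidance, +1)
RTT 8: cwnd = 20 MSS (congestion avoidance, +1)

20


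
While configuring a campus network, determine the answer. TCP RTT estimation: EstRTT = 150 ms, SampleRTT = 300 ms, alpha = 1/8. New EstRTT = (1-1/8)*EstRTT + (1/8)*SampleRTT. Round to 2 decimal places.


Given: EstRTT = 150 ms, SampleRTT = 300 ms, alpha = 1/8
New EstRTT = (1 - alpha) * EstRTT + alpha * SampleRTT
(7/8) * 150 = 131.25
(1/8) * 300 = 37.5
New EstRTT = 131.25 + 37.5 = 168.75 ms -> 168.75 ms (2 dp)

168.75


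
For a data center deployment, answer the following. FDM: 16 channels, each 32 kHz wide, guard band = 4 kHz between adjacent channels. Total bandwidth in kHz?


Given: 16 channels, 32 kHz each, guard = 4 kHz
Channel bandwidth = 16 * 32 = 512 kHz
Guard bands = 15 gaps * 4 kHz = 60 kHz
Total = 512 + 60 = 572 kHz

572


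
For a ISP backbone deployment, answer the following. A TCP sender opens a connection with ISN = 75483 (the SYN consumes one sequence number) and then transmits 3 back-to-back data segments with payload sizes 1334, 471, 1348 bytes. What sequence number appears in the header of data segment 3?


The SYN occupies sequence number ISN = 75483, so the first data byte is ISN + 1 = 75484.
SEQ of data segment i = (ISN + 1) + sum of payload sizes of segments 1..i-1.
Segment 1: SEQ = 75484, payload = 1334 bytes
Segment 2: SEQ = 76818, payload = 471 bytes
Segment 3: SEQ = 77289, payload = 1348 bytes
SEQ of segment 3 = 75484 + 1334 + 471 = 77289

77289


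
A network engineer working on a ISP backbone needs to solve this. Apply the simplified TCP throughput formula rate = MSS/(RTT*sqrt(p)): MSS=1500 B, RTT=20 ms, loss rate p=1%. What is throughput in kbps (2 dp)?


Given: MSS = 1500 bytes, RTT = 20 ms, loss = 1%
RTT in seconds = 20 / 1000 = 0.02
Loss rate = 1% = 0.01
sqrt(loss) = sqrt(0.01) = 0.1
Throughput (bytes/s) = 1500 / (0.02 * 0.1) = 750000.0000
Throughput (kbps) = 750000.0000 * 8 / 1000 = 6000.000000 -> 6000.00 kbps (2 dp)

6000.00


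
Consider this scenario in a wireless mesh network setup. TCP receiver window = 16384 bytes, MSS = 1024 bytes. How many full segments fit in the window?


Given: RWND = 16384 bytes, MSS = 1024 bytes
Full segments = floor(RWND / MSS)
Full segments = floor(16384 / 1024)
Full segments = floor(16.0) = 16

16


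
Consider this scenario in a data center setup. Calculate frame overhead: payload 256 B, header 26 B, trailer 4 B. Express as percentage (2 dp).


Given: payload = 256 B, header = 26 B, trailer = 4 B
Overhead bytes = header + trailer = 26 + 4 = 30
Total frame = payload + overhead = 256 + 30 = 286
Overhead % = 30 / 286 * 100 = 10.4895% -> 10.49% (2 dp)

10.49


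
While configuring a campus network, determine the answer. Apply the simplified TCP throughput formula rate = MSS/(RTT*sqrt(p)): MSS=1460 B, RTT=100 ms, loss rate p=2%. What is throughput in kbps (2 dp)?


Given: MSS = 1460 bytes, RTT = 100 ms, loss = 2%
RTT in seconds = 100 / 1000 = 0.1
Loss rate = 2% = 0.02
sqrt(loss) = sqrt(0.02) = 0.141421356237
Throughput (bytes/s) = 1460 / (0.1 * 0.141421356237) = 103237.5901
Throughput (kbps) = 103237.5901 * 8 / 1000 = 825.900720 -> 825.90 kbps (2 dp)

825.90


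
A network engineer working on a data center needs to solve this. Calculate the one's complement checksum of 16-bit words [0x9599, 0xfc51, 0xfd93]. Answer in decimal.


Given words: [0x9599, 0xfc51, 0xfd93]
Step 1: Sum all words
Raw sum = 38297 + 64593 + 64915 = 167805
Step 2: Fold carry: (36733 + 2) = 36735
One's complement = ~36735 & 0xFFFF = 28800

28800


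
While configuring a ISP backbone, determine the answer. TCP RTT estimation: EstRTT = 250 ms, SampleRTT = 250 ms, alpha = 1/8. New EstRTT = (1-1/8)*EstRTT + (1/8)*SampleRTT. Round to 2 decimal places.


Given: EstRTT = 250 ms, SampleRTT = 250 ms, alpha = 1/8
New EstRTT = (1 - alpha) * EstRTT + alpha * SampleRTT
(7/8) * 250 = 218.75
(1/8) * 250 = 31.25
New EstRTT = 218.75 + 31.25 = 250 ms -> 250.00 ms (2 dp)

250.00


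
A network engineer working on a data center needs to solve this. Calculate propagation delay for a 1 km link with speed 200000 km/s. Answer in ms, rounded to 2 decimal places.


Given: distance = 1 km, speed = 200000 km/s
Delay = distance / speed = 1 / 200000 seconds
Delay in ms = 1 * 1000 / 200000
Delay = 0.0050 ms
Rounded to 2 dp = 0.01 ms

0.01


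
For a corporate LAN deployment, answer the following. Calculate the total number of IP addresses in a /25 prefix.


Given: CIDR prefix /25
Host bits = 32 - 25 = 7
Total addresses = 2^7 = 128

128


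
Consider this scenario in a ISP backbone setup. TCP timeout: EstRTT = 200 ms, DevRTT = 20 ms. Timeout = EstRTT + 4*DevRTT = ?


Given: EstRTT = 200 ms, DevRTT = 20 ms
Timeout = EstRTT + 4 * DevRTT
4 * DevRTT = 4 * 20 = 80
Timeout = 200 + 80 = 280 ms

280


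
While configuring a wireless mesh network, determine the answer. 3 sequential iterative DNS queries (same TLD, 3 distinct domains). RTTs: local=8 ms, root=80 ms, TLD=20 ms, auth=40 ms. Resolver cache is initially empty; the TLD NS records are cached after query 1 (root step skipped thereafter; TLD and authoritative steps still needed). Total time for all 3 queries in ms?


Lookup 1 (cold cache): local + root + TLD + auth = 8 + 80 + 20 + 40 = 148 ms
Lookups 2..3 (TLD NS cached -> skip root; new domain -> still ask TLD and auth): local + TLD + auth = 8 + 20 + 40 = 68 ms each
Remaining 2 lookups: 2 * 68 = 136 ms
Total = 148 + 136 = 284 ms

284


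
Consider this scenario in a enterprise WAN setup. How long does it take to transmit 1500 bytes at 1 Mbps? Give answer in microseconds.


Given: packet = 1500 bytes, bandwidth = 1 Mbps
Packet in bits = 1500 * 8 = 12000 bits
Bandwidth = 1 * 10^6 = 1000000 bps
Time = 12000 / 1000000 seconds
Time in us = 12000 * 10^6 / 1000000 = 12000

12000


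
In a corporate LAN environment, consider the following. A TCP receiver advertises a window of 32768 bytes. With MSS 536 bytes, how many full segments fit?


Given: RWND = 32768 bytes, MSS = 536 bytes
Full segments = floor(RWND / MSS)
Full segments = floor(32768 / 536)
Full segments = floor(61.1343) = 61

61


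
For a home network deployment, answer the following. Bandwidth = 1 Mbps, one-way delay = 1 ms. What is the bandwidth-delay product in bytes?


Given: bandwidth = 1 Mbps, delay = 1 ms
BDP in bits = 1 * 10^6 * 1 / 1000
BDP in bits = 1000
BDP in bytes = 1000 / 8 = 125

125


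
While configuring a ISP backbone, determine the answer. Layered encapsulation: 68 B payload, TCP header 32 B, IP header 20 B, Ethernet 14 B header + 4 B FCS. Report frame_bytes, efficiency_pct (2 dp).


TCP segment = 68 + 32 = 100 B
IP packet = 100 + 20 = 120 B
Ethernet frame = 120 + 14 + 4 = 138 B
Efficiency = app / frame = 68 / 138 = 0.492754 = 49.2754% -> 49.28% (2 dp)

138, 49.28


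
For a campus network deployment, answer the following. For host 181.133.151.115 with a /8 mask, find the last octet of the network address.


Given: IP = 181.133.151.115, prefix = /8
Subnet mask = 255.0.0.0
Last octet of IP: 115
Last octet of mask: 0
Network last octet = 115 AND 0 = 0

0


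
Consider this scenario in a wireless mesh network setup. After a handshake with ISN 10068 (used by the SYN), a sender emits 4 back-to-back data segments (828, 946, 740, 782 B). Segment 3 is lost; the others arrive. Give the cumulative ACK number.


SYN uses sequence number 10068; first data byte = ISN + 1 = 10069.
Segment 1: SEQ = 10069, len = 828 B, covers [10069, 10896]
Segment 2: SEQ = 10897, len = 946 B, covers [10897, 11842]
Segment 3: SEQ = 11843, len = 740 B, covers [11843, 12582] [LOST]
Segment 4: SEQ = 12583, len = 782 B, covers [12583, 13364]
In-order data received: bytes [10069, 11842] (segments 1..2).
Segment 3 missing -> gap begins at byte 11843; later segments buffered out of order.
Cumulative ACK = next expected in-order byte = 10069 + 828 + 946 = 11843

11843


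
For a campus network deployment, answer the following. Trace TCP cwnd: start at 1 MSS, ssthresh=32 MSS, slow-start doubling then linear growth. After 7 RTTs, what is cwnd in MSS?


RTT 0: cwnd = 1 MSS (initial)
RTT 1: cwnd = 2 MSS (slow start, doubled)
RTT 2: cwnd = 4 MSS (slow start, doubled)
RTT 3: cwnd = 8 MSS (slow start, doubled)
RTT 4: cwnd = 16 MSS (slow start, doubled)
RTT 5: cwnd = 32 MSS (slow start, doubled)
RTT 6: cwnd = 33 MSS (congestion avoidance, +1)
RTT 7: cwnd = 34 MSS (congestion avoidance, +1)

34


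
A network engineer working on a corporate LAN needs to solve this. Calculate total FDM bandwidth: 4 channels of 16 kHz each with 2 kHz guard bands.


Given: 4 channels, 16 kHz each, guard = 2 kHz
Channel bandwidth = 4 * 16 = 64 kHz
Guard bands = 3 gaps * 2 kHz = 6 kHz
Total = 64 + 6 = 70 kHz

70


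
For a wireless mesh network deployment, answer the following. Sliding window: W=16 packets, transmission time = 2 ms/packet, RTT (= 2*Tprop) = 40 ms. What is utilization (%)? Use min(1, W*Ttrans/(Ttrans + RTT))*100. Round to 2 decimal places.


Given: W = 16, Ttrans = 2 ms, RTT = 40 ms (= 2 * Tprop, Tprop = 20 ms)
Cycle time = Ttrans + RTT = 2 + 40 = 42 ms (first packet sent until its ACK returns)
W * Ttrans = 16 * 2 = 32 ms of sending per cycle
W * Ttrans / (Ttrans + RTT) = 32 / 42 = 0.761905
U = min(1, 0.761905) = 0.761905
U% = 76.19%

76.19


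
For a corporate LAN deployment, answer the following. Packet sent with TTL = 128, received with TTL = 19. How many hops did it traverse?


Given: initial TTL = 128, received TTL = 19
Hops = initial TTL - received TTL
Hops = 128 - 19 = 109

109


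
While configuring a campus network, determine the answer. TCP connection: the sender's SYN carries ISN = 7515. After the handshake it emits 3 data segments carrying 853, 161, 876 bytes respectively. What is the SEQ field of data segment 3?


The SYN occupies sequence number ISN = 7515, so the first data byte is ISN + 1 = 7516.
SEQ of data segment i = (ISN + 1) + sum of payload sizes of segments 1..i-1.
Segment 1: SEQ = 7516, payload = 853 bytes
Segment 2: SEQ = 8369, payload = 161 bytes
Segment 3: SEQ = 8530, payload = 876 bytes
SEQ of segment 3 = 7516 + 853 + 161 = 8530

8530


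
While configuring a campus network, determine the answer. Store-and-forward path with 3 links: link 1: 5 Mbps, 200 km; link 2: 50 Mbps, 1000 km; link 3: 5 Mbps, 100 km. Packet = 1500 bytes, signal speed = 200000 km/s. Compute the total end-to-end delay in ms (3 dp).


Packet = 1500 bytes = 12000 bits. Store-and-forward: sum (t_trans + t_prop) per link.
Link 1: t_trans = 12000/(5*10^6) s = 2.4000 ms; t_prop = 200/200000 s = 1.0000 ms; subtotal = 3.4000 ms
Link 2: t_trans = 12000/(50*10^6) s = 0.2400 ms; t_prop = 1000/200000 s = 5.0000 ms; subtotal = 5.2400 ms
Link 3: t_trans = 12000/(5*10^6) s = 2.4000 ms; t_prop = 100/200000 s = 0.5000 ms; subtotal = 2.9000 ms
End-to-end = 3.4000 + 5.2400 + 2.9000 = 11.5400 ms -> 11.540 ms (3 dp)

11.540
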